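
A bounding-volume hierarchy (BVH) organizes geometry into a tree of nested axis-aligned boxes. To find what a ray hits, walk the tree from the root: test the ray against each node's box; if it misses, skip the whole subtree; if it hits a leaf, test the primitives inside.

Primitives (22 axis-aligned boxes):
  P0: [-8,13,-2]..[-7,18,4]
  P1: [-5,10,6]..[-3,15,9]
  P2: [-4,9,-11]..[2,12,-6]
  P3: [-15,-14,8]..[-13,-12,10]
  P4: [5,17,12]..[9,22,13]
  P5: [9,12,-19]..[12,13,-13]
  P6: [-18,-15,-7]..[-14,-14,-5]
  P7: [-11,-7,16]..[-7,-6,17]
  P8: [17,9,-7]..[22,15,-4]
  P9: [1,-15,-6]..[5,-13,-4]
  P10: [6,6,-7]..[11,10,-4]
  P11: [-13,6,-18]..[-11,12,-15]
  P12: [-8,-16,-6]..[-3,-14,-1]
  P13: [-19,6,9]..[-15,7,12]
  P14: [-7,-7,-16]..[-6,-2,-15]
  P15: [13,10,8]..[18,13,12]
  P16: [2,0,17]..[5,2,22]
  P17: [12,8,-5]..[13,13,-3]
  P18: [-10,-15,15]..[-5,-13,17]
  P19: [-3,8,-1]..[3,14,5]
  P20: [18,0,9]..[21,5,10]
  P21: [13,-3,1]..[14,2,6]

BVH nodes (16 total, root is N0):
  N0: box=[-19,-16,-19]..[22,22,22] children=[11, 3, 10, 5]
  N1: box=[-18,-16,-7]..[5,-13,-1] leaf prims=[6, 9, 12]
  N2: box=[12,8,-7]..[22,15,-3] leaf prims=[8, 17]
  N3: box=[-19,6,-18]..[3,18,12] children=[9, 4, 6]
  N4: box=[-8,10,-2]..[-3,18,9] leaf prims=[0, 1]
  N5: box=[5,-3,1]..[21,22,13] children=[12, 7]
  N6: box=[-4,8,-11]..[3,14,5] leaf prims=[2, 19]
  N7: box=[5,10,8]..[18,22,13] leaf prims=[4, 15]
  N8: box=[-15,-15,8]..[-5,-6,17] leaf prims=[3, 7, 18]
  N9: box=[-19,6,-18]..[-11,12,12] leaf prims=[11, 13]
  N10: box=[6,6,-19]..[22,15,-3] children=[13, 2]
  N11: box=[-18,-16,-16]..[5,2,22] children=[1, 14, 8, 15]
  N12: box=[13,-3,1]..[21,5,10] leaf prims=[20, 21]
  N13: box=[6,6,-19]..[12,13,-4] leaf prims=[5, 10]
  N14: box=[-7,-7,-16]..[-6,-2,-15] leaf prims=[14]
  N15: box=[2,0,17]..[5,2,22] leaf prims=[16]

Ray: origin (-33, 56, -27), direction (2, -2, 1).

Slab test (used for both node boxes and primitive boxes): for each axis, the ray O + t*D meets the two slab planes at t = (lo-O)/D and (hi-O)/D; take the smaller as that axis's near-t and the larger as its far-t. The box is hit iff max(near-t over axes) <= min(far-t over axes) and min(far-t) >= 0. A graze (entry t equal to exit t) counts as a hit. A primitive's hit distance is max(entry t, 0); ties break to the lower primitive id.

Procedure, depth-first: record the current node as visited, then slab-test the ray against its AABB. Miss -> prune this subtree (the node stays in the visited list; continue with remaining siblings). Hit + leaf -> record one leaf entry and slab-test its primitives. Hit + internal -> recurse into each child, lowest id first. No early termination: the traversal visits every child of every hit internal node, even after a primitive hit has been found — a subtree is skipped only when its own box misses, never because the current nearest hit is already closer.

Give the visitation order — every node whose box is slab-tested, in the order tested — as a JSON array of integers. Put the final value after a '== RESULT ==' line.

Trace the traversal:
N0 x:[7,55/2] y:[17,36] z:[8,49] -> hit [17,55/2], descend [3, 5, 10, 11]
  N3 x:[7,18] y:[19,25] z:[9,39] -> miss, prune
  N5 x:[19,27] y:[17,59/2] z:[28,40] -> miss, prune
  N10 x:[39/2,55/2] y:[41/2,25] z:[8,24] -> hit [41/2,24], descend [2, 13]
    N2 x:[45/2,55/2] y:[41/2,24] z:[20,24] -> hit [45/2,24] leaf, test {P8(miss), P17@t=45/2}
    N13 x:[39/2,45/2] y:[43/2,25] z:[8,23] -> hit [43/2,45/2] leaf, test {P5(miss), P10(miss)}
  N11 x:[15/2,19] y:[27,36] z:[11,49] -> miss, prune

Visited [0, 3, 5, 10, 2, 13, 11]. Tests: 7 box, 2 leaf. Nearest: P17.

== RESULT ==
[0, 3, 5, 10, 2, 13, 11]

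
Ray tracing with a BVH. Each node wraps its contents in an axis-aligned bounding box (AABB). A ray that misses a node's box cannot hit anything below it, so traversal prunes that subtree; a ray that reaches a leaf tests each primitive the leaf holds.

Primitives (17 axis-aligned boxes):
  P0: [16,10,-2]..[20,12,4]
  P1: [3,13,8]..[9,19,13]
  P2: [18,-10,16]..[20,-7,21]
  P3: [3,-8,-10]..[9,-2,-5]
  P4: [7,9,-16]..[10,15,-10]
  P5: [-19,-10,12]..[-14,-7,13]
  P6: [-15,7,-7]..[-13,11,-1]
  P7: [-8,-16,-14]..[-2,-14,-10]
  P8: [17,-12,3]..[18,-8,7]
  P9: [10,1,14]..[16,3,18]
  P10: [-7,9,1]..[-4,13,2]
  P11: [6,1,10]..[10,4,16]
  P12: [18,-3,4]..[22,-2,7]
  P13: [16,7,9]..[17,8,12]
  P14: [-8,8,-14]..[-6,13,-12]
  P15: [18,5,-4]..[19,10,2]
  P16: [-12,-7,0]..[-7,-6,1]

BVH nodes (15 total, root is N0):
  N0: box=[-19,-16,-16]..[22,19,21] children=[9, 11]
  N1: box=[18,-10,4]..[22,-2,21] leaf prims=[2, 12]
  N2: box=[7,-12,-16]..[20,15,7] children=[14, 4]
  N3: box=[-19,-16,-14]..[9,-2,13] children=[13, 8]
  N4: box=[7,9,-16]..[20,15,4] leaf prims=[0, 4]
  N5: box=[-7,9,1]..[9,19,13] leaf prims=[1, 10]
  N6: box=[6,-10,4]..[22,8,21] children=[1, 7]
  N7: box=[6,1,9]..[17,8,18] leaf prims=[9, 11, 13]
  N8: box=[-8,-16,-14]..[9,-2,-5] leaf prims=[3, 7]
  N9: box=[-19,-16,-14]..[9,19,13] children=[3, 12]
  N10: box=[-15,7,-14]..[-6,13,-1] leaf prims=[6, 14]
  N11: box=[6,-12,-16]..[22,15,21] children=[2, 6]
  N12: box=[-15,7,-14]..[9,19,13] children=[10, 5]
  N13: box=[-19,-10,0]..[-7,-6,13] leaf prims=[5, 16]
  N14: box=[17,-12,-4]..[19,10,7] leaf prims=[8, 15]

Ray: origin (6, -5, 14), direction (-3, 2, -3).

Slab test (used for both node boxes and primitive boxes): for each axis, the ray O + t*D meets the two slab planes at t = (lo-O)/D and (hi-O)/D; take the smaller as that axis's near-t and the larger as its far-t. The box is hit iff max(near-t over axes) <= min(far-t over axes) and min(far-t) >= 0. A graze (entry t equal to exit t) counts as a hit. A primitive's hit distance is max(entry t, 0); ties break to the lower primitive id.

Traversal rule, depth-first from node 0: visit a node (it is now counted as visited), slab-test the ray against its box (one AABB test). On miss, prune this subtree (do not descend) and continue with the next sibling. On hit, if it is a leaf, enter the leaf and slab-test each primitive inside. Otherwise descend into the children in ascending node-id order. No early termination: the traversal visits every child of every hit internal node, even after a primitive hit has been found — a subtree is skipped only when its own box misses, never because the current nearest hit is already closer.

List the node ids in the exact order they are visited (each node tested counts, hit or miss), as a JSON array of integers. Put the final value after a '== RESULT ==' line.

Walk:
N0 x:[-16/3,25/3] y:[-11/2,12] z:[-7/3,10] -> hit [-7/3,25/3], descend [9, 11]
  N9 x:[-1,25/3] y:[-11/2,12] z:[1/3,28/3] -> hit [1/3,25/3], descend [3, 12]
    N3 x:[-1,25/3] y:[-11/2,3/2] z:[1/3,28/3] -> hit [1/3,3/2], descend [8, 13]
      N8 x:[-1,14/3] y:[-11/2,3/2] z:[19/3,28/3] -> miss, prune
      N13 x:[13/3,25/3] y:[-5/2,-1/2] z:[1/3,14/3] -> miss, prune
    N12 x:[-1,7] y:[6,12] z:[1/3,28/3] -> hit [6,7], descend [5, 10]
      N5 x:[-1,13/3] y:[7,12] z:[1/3,13/3] -> miss, prune
      N10 x:[4,7] y:[6,9] z:[5,28/3] -> hit [6,7] leaf, test {P6@t=19/3, P14(miss)}
  N11 x:[-16/3,0] y:[-7/2,10] z:[-7/3,10] -> hit [-7/3,0], descend [2, 6]
    N2 x:[-14/3,-1/3] y:[-7/2,10] z:[7/3,10] -> miss, prune
    N6 x:[-16/3,0] y:[-5/2,13/2] z:[-7/3,10/3] -> hit [-7/3,0], descend [1, 7]
      N1 x:[-16/3,-4] y:[-5/2,3/2] z:[-7/3,10/3] -> miss, prune
      N7 x:[-11/3,0] y:[3,13/2] z:[-4/3,5/3] -> miss, prune

Visited [0, 9, 3, 8, 13, 12, 5, 10, 11, 2, 6, 1, 7]. Tests: 13 box, 1 leaf. Nearest: P6.

== RESULT ==
[0, 9, 3, 8, 13, 12, 5, 10, 11, 2, 6, 1, 7]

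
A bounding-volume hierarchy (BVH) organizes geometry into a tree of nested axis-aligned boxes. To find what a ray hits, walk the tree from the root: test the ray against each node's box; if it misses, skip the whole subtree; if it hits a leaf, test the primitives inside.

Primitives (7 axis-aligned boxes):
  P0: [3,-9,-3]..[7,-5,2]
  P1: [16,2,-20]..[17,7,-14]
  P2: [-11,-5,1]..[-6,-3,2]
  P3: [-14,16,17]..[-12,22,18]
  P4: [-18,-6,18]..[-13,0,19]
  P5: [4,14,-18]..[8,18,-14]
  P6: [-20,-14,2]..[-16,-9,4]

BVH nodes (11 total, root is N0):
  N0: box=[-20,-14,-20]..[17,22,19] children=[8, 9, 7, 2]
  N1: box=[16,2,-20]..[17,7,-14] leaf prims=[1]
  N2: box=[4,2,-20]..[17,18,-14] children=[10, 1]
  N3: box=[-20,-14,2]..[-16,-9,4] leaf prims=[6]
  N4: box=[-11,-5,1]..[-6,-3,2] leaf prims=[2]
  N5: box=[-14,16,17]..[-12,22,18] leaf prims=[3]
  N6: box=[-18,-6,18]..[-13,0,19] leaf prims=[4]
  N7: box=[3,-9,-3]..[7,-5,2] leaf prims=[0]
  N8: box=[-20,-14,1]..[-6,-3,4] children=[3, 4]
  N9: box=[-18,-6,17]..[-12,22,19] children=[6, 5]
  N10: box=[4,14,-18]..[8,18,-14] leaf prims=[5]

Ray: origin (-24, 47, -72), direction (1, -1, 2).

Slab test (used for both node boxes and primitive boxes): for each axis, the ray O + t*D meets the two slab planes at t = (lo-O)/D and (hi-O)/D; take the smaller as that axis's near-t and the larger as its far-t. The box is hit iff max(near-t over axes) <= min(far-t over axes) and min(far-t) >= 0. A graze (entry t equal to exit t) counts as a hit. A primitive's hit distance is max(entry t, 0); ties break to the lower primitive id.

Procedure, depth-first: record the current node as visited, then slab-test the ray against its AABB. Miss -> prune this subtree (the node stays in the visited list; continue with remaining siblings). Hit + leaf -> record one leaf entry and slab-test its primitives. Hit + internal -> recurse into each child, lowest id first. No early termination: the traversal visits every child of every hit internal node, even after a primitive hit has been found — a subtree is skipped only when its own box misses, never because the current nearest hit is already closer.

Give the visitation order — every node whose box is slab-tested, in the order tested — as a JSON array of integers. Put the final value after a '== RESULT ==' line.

Walk:
N0 x:[4,41] y:[25,61] z:[26,91/2] -> hit [26,41], descend [2, 7, 8, 9]
  N2 x:[28,41] y:[29,45] z:[26,29] -> hit [29,29], descend [1, 10]
    N1 x:[40,41] y:[40,45] z:[26,29] -> miss, prune
    N10 x:[28,32] y:[29,33] z:[27,29] -> hit [29,29] leaf, test {P5@t=29}
  N7 x:[27,31] y:[52,56] z:[69/2,37] -> miss, prune
  N8 x:[4,18] y:[50,61] z:[73/2,38] -> miss, prune
  N9 x:[6,12] y:[25,53] z:[89/2,91/2] -> miss, prune

Visited [0, 2, 1, 10, 7, 8, 9]. Tests: 7 box, 1 leaf. Nearest: P5.

== RESULT ==
[0, 2, 1, 10, 7, 8, 9]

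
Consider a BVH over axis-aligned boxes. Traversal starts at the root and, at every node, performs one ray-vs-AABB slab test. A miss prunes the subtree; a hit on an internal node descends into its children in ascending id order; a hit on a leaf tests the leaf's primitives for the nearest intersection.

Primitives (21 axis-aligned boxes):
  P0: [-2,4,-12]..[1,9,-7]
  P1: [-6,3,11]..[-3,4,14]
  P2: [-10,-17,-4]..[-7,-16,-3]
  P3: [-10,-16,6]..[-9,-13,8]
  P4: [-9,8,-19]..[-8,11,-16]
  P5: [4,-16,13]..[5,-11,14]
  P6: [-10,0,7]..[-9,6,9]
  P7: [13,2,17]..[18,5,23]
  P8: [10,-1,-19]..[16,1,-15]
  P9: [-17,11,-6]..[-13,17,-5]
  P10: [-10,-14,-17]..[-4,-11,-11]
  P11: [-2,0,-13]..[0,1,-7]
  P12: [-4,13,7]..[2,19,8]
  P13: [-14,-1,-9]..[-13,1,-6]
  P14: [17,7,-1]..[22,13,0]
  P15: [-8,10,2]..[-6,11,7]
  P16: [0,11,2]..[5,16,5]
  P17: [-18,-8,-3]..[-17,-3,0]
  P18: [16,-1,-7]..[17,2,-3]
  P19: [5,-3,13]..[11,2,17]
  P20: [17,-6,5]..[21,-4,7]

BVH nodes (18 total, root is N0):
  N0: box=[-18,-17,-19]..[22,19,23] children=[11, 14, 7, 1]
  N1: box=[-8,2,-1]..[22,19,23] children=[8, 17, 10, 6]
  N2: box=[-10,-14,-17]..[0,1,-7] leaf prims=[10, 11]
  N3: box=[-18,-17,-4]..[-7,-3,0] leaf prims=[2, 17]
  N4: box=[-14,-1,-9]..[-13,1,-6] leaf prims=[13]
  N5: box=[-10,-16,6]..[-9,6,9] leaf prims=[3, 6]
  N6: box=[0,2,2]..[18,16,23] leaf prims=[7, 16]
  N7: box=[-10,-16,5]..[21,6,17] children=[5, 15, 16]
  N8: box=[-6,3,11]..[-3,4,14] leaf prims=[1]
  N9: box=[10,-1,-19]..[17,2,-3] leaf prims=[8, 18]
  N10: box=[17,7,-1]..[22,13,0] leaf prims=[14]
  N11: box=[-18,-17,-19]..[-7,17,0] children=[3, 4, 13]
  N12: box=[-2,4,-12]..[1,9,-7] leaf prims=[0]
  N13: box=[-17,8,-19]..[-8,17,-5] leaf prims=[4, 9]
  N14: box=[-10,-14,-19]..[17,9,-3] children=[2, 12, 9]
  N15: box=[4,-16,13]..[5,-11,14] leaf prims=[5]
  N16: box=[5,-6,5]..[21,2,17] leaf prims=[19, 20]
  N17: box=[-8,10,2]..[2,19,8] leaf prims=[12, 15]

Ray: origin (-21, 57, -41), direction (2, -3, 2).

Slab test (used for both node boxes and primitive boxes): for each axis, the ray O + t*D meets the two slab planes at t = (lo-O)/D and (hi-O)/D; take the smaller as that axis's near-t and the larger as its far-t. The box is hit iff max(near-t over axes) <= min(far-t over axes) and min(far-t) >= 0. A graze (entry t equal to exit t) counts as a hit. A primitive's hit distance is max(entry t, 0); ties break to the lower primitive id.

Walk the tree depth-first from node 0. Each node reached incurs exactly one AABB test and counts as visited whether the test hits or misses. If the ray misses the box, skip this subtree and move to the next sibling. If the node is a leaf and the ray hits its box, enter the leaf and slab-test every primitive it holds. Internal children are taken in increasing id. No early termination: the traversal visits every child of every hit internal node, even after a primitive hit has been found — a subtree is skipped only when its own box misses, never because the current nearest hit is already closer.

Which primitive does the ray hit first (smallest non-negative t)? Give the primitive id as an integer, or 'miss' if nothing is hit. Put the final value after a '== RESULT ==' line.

Walk:
N0 x:[3/2,43/2] y:[38/3,74/3] z:[11,32] -> hit [38/3,43/2], descend [1, 7, 11, 14]
  N1 x:[13/2,43/2] y:[38/3,55/3] z:[20,32] -> miss, prune
  N7 x:[11/2,21] y:[17,73/3] z:[23,29] -> miss, prune
  N11 x:[3/2,7] y:[40/3,74/3] z:[11,41/2] -> miss, prune
  N14 x:[11/2,19] y:[16,71/3] z:[11,19] -> hit [16,19], descend [2, 9, 12]
    N2 x:[11/2,21/2] y:[56/3,71/3] z:[12,17] -> miss, prune
    N9 x:[31/2,19] y:[55/3,58/3] z:[11,19] -> hit [55/3,19] leaf, test {P8(miss), P18@t=37/2}
    N12 x:[19/2,11] y:[16,53/3] z:[29/2,17] -> miss, prune

Summary -> nodes [0, 1, 7, 11, 14, 2, 9, 12]; box-tests=8; leaf-entries=1; first=P18

== RESULT ==
18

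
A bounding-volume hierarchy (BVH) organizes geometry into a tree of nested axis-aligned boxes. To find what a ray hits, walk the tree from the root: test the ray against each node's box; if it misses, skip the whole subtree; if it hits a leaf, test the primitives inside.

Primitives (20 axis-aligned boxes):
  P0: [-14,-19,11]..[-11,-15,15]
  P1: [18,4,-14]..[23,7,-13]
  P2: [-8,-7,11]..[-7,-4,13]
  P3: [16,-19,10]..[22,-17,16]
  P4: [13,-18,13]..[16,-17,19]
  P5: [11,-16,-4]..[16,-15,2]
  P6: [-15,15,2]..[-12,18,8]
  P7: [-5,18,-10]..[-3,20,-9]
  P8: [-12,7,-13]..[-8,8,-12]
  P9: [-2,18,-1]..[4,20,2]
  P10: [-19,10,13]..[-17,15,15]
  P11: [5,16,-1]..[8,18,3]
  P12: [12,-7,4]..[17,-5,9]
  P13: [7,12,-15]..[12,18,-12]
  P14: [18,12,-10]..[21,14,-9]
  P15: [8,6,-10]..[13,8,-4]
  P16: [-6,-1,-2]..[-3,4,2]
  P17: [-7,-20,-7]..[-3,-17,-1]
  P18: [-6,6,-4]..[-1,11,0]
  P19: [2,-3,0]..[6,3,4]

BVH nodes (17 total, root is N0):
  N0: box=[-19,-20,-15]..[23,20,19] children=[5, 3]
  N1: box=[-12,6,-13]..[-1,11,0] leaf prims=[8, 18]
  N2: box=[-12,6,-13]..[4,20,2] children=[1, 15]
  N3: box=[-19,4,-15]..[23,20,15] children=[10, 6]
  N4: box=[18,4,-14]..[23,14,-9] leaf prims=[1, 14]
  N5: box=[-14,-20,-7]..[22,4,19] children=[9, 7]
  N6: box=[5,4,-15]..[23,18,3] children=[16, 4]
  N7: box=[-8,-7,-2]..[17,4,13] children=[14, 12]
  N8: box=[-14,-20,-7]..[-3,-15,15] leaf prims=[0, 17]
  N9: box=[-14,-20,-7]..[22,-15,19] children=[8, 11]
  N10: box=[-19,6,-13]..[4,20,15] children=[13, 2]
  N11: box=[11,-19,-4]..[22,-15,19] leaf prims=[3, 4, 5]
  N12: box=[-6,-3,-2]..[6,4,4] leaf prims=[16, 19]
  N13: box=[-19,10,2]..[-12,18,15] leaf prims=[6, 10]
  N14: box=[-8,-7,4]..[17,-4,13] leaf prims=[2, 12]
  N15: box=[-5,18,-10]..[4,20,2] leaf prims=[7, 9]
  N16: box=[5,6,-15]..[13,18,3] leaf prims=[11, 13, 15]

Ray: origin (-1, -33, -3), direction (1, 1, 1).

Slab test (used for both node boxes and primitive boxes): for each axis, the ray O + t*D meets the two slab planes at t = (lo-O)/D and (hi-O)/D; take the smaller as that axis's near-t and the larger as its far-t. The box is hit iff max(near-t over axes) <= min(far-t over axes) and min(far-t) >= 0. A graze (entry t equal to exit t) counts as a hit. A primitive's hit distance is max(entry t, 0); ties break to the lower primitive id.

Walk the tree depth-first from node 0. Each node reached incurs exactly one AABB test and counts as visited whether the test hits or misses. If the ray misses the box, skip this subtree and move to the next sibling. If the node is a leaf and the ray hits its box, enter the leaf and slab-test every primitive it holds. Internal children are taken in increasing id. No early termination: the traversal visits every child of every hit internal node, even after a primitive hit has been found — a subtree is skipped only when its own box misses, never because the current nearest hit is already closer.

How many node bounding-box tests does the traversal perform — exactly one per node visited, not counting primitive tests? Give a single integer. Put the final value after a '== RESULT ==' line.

Traverse from the root:
N0 x:[-18,24] y:[13,53] z:[-12,22] -> hit [13,22], descend [3, 5]
  N3 x:[-18,24] y:[37,53] z:[-12,18] -> miss, prune
  N5 x:[-13,23] y:[13,37] z:[-4,22] -> hit [13,22], descend [7, 9]
    N7 x:[-7,18] y:[26,37] z:[1,16] -> miss, prune
    N9 x:[-13,23] y:[13,18] z:[-4,22] -> hit [13,18], descend [8, 11]
      N8 x:[-13,-2] y:[13,18] z:[-4,18] -> miss, prune
      N11 x:[12,23] y:[14,18] z:[-1,22] -> hit [14,18] leaf, test {P3(miss), P4@t=16, P5(miss)}

order=[0, 3, 5, 7, 9, 8, 11]  |boxes|=7  |leaves|=1  hit=P4

== RESULT ==
7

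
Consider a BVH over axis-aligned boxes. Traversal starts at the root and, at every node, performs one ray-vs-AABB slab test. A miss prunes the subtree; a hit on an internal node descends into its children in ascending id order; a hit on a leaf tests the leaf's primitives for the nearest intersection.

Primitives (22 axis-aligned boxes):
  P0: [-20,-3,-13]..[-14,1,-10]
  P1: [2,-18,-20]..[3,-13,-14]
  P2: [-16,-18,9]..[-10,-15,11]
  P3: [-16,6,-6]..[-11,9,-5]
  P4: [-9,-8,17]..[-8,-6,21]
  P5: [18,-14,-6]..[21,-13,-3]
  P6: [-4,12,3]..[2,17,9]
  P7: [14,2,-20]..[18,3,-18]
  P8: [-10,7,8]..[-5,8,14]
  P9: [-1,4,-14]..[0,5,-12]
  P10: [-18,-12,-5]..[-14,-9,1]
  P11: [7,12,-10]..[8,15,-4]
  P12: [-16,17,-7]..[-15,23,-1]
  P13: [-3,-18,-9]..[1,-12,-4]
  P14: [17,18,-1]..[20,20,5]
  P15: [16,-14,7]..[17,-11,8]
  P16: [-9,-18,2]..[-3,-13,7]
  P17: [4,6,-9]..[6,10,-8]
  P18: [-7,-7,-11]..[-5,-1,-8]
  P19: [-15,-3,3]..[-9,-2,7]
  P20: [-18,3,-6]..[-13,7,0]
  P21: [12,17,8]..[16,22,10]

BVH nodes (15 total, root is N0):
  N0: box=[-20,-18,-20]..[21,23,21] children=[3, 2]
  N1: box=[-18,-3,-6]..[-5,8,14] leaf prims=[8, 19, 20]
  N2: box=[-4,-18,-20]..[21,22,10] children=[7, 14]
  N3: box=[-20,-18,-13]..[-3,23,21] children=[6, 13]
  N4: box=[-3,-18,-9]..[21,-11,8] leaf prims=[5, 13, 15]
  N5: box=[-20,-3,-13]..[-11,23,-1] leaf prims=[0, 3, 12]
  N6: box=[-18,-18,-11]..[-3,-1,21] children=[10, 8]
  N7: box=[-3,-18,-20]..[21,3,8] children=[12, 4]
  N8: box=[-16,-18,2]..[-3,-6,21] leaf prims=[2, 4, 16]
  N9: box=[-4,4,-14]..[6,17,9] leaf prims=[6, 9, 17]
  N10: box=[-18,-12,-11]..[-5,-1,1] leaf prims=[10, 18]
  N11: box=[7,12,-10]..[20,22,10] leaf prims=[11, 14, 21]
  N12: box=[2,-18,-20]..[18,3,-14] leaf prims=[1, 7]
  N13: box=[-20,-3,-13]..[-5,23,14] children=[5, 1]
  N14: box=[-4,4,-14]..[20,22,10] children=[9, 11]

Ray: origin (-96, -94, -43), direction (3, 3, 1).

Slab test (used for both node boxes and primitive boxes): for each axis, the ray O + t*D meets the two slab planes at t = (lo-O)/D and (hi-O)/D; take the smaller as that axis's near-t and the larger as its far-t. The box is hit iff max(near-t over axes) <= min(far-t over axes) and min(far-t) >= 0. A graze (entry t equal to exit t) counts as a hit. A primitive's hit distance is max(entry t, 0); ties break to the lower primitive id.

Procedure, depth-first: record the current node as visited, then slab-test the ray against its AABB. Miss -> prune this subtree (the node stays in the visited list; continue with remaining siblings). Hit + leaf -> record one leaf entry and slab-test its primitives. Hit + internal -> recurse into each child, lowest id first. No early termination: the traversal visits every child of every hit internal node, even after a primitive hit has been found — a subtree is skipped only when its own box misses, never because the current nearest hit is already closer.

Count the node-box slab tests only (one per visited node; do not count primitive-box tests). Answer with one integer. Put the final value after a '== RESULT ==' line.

Trace the traversal:
N0 x:[76/3,39] y:[76/3,39] z:[23,64] -> hit [76/3,39], descend [2, 3]
  N2 x:[92/3,39] y:[76/3,116/3] z:[23,53] -> hit [92/3,116/3], descend [7, 14]
    N7 x:[31,39] y:[76/3,97/3] z:[23,51] -> hit [31,97/3], descend [4, 12]
      N4 x:[31,39] y:[76/3,83/3] z:[34,51] -> miss, prune
      N12 x:[98/3,38] y:[76/3,97/3] z:[23,29] -> miss, prune
    N14 x:[92/3,116/3] y:[98/3,116/3] z:[29,53] -> hit [98/3,116/3], descend [9, 11]
      N9 x:[92/3,34] y:[98/3,37] z:[29,52] -> hit [98/3,34] leaf, test {P6(miss), P9(miss), P17@t=34}
      N11 x:[103/3,116/3] y:[106/3,116/3] z:[33,53] -> hit [106/3,116/3] leaf, test {P11(miss), P14(miss), P21(miss)}
  N3 x:[76/3,31] y:[76/3,39] z:[30,64] -> hit [30,31], descend [6, 13]
    N6 x:[26,31] y:[76/3,31] z:[32,64] -> miss, prune
    N13 x:[76/3,91/3] y:[91/3,39] z:[30,57] -> hit [91/3,91/3], descend [1, 5]
      N1 x:[26,91/3] y:[91/3,34] z:[37,57] -> miss, prune
      N5 x:[76/3,85/3] y:[91/3,39] z:[30,42] -> miss, prune

Summary -> nodes [0, 2, 7, 4, 12, 14, 9, 11, 3, 6, 13, 1, 5]; box-tests=13; leaf-entries=2; first=P17

== RESULT ==
13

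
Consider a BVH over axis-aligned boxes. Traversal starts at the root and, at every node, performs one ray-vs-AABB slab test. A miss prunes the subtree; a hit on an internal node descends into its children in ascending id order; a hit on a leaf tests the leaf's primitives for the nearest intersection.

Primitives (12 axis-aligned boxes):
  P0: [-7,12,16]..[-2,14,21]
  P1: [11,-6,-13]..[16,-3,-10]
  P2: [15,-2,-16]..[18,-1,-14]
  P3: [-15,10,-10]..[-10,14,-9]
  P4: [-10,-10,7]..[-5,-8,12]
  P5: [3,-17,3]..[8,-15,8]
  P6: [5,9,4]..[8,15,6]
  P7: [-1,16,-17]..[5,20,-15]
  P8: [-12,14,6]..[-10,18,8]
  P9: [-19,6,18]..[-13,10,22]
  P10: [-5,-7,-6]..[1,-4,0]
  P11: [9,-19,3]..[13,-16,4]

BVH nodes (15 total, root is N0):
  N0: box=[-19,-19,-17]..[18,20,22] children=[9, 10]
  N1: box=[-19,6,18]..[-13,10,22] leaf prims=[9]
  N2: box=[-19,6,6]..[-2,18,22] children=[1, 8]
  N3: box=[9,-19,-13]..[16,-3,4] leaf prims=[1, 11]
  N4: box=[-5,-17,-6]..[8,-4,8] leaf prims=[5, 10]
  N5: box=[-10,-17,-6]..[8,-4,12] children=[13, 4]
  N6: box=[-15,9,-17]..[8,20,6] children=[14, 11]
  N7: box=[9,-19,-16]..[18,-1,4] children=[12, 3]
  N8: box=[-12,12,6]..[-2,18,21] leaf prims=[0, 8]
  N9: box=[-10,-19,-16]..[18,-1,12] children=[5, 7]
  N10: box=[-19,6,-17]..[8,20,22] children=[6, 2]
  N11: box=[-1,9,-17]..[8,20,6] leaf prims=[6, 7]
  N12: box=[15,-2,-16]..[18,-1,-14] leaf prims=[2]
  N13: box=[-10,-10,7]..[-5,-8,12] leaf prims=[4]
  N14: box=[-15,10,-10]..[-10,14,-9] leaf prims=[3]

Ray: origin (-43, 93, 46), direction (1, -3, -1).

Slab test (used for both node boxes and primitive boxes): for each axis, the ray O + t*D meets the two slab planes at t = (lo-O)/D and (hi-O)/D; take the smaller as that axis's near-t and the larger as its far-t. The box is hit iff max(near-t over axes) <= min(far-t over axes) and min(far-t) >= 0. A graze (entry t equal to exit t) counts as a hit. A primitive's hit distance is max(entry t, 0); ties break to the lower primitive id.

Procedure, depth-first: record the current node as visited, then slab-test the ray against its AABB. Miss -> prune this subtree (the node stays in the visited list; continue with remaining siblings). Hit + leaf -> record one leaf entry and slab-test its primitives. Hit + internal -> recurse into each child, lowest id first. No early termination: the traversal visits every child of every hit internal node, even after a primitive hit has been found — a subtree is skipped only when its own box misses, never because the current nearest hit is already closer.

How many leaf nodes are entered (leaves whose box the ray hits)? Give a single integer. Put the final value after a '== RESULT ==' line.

Trace the traversal:
N0 x:[24,61] y:[73/3,112/3] z:[24,63] -> hit [73/3,112/3], descend [9, 10]
  N9 x:[33,61] y:[94/3,112/3] z:[34,62] -> hit [34,112/3], descend [5, 7]
    N5 x:[33,51] y:[97/3,110/3] z:[34,52] -> hit [34,110/3], descend [4, 13]
      N4 x:[38,51] y:[97/3,110/3] z:[38,52] -> miss, prune
      N13 x:[33,38] y:[101/3,103/3] z:[34,39] -> hit [34,103/3] leaf, test {P4@t=34}
    N7 x:[52,61] y:[94/3,112/3] z:[42,62] -> miss, prune
  N10 x:[24,51] y:[73/3,29] z:[24,63] -> hit [73/3,29], descend [2, 6]
    N2 x:[24,41] y:[25,29] z:[24,40] -> hit [25,29], descend [1, 8]
      N1 x:[24,30] y:[83/3,29] z:[24,28] -> hit [83/3,28] leaf, test {P9@t=83/3}
      N8 x:[31,41] y:[25,27] z:[25,40] -> miss, prune
    N6 x:[28,51] y:[73/3,28] z:[40,63] -> miss, prune

Summary -> nodes [0, 9, 5, 4, 13, 7, 10, 2, 1, 8, 6]; box-tests=11; leaf-entries=2; first=P9

== RESULT ==
2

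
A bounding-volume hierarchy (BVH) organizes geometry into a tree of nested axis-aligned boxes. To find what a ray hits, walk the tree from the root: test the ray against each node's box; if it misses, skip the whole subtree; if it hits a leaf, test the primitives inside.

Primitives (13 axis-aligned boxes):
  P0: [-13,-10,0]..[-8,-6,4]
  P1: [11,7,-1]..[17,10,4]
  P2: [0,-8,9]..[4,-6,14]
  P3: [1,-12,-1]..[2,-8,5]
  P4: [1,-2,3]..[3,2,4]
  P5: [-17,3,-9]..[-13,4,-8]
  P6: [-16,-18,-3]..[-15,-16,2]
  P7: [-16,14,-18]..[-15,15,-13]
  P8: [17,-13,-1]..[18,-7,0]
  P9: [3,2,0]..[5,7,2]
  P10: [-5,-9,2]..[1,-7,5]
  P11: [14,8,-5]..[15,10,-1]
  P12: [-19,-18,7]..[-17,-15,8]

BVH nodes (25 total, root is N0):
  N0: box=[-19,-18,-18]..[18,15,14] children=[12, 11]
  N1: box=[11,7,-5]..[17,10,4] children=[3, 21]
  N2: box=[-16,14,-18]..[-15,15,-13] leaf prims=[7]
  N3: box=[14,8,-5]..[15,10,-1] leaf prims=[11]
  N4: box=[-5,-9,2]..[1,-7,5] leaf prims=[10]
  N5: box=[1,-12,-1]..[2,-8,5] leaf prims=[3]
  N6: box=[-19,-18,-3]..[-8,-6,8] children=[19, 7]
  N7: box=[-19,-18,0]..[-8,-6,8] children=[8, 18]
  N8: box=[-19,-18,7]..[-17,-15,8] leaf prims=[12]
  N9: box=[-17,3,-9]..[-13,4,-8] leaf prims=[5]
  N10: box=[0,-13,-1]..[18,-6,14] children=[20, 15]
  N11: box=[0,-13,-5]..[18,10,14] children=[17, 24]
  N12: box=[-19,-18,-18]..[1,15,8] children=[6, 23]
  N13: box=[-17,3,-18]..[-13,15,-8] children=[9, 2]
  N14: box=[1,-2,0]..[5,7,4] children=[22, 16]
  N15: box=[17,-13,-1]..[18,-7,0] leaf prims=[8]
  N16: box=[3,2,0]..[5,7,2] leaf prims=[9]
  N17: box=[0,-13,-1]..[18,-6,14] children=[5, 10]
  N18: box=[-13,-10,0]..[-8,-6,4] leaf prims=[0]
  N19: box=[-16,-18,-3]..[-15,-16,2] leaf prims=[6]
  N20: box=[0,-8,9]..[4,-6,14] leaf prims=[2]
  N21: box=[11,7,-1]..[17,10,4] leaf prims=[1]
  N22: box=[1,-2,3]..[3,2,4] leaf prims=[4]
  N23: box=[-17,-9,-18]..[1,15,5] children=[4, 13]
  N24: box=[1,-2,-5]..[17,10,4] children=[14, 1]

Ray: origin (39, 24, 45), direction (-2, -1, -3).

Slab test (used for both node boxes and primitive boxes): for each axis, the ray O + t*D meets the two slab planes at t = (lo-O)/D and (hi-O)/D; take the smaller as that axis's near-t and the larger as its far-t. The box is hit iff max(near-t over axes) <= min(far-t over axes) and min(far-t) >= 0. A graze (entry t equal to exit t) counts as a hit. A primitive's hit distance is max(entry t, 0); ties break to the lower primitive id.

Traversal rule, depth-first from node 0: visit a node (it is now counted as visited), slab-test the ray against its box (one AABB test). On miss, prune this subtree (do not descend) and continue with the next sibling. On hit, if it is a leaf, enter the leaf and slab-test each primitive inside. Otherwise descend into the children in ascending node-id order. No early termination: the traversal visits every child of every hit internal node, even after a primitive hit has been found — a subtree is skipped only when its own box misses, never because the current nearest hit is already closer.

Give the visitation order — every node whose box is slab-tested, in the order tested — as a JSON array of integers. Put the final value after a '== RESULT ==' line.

Trace the traversal:
N0 x:[21/2,29] y:[9,42] z:[31/3,21] -> hit [21/2,21], descend [11, 12]
  N11 x:[21/2,39/2] y:[14,37] z:[31/3,50/3] -> hit [14,50/3], descend [17, 24]
    N17 x:[21/2,39/2] y:[30,37] z:[31/3,46/3] -> miss, prune
    N24 x:[11,19] y:[14,26] z:[41/3,50/3] -> hit [14,50/3], descend [1, 14]
      N1 x:[11,14] y:[14,17] z:[41/3,50/3] -> hit [14,14], descend [3, 21]
        N3 x:[12,25/2] y:[14,16] z:[46/3,50/3] -> miss, prune
        N21 x:[11,14] y:[14,17] z:[41/3,46/3] -> hit [14,14] leaf, test {P1@t=14}
      N14 x:[17,19] y:[17,26] z:[41/3,15] -> miss, prune
  N12 x:[19,29] y:[9,42] z:[37/3,21] -> hit [19,21], descend [6, 23]
    N6 x:[47/2,29] y:[30,42] z:[37/3,16] -> miss, prune
    N23 x:[19,28] y:[9,33] z:[40/3,21] -> hit [19,21], descend [4, 13]
      N4 x:[19,22] y:[31,33] z:[40/3,43/3] -> miss, prune
      N13 x:[26,28] y:[9,21] z:[53/3,21] -> miss, prune

Visited [0, 11, 17, 24, 1, 3, 21, 14, 12, 6, 23, 4, 13]. Tests: 13 box, 1 leaf. Nearest: P1.

== RESULT ==
[0, 11, 17, 24, 1, 3, 21, 14, 12, 6, 23, 4, 13]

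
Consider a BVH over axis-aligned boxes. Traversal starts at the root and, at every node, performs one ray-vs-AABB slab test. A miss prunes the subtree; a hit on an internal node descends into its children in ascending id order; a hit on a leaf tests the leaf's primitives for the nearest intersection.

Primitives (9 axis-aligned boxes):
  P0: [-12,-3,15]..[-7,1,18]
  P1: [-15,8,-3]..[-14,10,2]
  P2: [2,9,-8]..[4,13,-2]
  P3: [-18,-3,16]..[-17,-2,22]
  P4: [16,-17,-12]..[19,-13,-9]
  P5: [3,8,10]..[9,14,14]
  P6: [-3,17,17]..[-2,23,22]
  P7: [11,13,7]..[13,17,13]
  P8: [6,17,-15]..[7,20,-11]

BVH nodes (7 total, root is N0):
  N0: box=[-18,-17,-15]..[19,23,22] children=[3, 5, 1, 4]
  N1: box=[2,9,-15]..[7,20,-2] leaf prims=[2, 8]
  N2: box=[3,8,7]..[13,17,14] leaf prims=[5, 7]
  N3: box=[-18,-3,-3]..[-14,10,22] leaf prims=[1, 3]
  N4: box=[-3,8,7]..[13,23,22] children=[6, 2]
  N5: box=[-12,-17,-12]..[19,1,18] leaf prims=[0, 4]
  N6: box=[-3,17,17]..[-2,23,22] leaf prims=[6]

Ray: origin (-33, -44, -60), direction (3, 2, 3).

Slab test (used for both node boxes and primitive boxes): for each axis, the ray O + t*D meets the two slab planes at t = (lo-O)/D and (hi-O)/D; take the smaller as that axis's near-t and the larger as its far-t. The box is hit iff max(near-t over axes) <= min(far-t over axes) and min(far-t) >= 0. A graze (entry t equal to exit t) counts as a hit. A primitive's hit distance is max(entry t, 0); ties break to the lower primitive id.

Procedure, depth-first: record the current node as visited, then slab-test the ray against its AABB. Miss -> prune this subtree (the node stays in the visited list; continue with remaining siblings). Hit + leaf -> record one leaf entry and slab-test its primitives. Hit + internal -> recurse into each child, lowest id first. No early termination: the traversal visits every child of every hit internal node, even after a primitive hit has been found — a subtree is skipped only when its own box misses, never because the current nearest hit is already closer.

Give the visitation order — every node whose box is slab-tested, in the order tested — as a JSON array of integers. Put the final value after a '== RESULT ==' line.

Traverse from the root:
N0 x:[5,52/3] y:[27/2,67/2] z:[15,82/3] -> hit [15,52/3], descend [1, 3, 4, 5]
  N1 x:[35/3,40/3] y:[53/2,32] z:[15,58/3] -> miss, prune
  N3 x:[5,19/3] y:[41/2,27] z:[19,82/3] -> miss, prune
  N4 x:[10,46/3] y:[26,67/2] z:[67/3,82/3] -> miss, prune
  N5 x:[7,52/3] y:[27/2,45/2] z:[16,26] -> hit [16,52/3] leaf, test {P0(miss), P4(miss)}

5 AABB tests over nodes [0, 1, 3, 4, 5]; 1 leaf entered; closest miss.

== RESULT ==
[0, 1, 3, 4, 5]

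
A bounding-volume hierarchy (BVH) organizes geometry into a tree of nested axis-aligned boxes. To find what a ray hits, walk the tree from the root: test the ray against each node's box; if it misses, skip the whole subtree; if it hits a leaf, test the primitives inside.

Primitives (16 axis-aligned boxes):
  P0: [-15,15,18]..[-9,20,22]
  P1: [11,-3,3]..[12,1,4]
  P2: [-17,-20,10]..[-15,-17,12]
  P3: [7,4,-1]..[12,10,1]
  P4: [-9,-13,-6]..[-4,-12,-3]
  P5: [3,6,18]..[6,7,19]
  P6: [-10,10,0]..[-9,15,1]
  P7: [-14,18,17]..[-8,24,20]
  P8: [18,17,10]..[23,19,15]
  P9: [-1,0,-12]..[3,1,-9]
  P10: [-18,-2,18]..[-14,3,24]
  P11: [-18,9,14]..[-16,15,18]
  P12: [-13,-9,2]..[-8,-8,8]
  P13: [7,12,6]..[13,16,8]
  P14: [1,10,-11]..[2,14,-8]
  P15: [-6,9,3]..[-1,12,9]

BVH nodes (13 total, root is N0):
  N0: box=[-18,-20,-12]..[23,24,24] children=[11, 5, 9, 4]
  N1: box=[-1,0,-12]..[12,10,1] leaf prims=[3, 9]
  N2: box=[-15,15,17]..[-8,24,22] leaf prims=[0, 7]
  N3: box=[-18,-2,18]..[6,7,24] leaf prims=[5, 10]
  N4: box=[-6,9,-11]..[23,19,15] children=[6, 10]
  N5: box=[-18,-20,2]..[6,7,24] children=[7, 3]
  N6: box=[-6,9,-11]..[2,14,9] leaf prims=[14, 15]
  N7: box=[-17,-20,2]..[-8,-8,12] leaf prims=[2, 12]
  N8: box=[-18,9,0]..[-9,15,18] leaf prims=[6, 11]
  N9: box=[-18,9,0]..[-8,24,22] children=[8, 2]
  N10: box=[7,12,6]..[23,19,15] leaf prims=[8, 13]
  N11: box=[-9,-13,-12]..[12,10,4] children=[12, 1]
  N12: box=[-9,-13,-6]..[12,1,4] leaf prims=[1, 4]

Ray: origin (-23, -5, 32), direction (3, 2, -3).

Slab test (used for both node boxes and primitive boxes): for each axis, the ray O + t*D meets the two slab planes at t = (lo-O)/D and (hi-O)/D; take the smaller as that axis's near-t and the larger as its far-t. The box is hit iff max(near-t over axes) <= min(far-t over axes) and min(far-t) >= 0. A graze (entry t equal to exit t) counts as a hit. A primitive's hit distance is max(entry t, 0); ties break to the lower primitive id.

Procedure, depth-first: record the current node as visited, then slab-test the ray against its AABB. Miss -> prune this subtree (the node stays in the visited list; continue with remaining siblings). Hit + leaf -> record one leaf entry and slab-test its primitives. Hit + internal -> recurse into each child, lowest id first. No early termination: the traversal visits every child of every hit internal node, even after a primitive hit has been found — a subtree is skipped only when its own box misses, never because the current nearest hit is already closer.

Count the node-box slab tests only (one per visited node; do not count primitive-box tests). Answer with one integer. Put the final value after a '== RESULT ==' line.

Trace the traversal:
N0 x:[5/3,46/3] y:[-15/2,29/2] z:[8/3,44/3] -> hit [8/3,29/2], descend [4, 5, 9, 11]
  N4 x:[17/3,46/3] y:[7,12] z:[17/3,43/3] -> hit [7,12], descend [6, 10]
    N6 x:[17/3,25/3] y:[7,19/2] z:[23/3,43/3] -> hit [23/3,25/3] leaf, test {P14(miss), P15(miss)}
    N10 x:[10,46/3] y:[17/2,12] z:[17/3,26/3] -> miss, prune
  N5 x:[5/3,29/3] y:[-15/2,6] z:[8/3,10] -> hit [8/3,6], descend [3, 7]
    N3 x:[5/3,29/3] y:[3/2,6] z:[8/3,14/3] -> hit [8/3,14/3] leaf, test {P5(miss), P10@t=8/3}
    N7 x:[2,5] y:[-15/2,-3/2] z:[20/3,10] -> miss, prune
  N9 x:[5/3,5] y:[7,29/2] z:[10/3,32/3] -> miss, prune
  N11 x:[14/3,35/3] y:[-4,15/2] z:[28/3,44/3] -> miss, prune

order=[0, 4, 6, 10, 5, 3, 7, 9, 11]  |boxes|=9  |leaves|=2  hit=P10

== RESULT ==
9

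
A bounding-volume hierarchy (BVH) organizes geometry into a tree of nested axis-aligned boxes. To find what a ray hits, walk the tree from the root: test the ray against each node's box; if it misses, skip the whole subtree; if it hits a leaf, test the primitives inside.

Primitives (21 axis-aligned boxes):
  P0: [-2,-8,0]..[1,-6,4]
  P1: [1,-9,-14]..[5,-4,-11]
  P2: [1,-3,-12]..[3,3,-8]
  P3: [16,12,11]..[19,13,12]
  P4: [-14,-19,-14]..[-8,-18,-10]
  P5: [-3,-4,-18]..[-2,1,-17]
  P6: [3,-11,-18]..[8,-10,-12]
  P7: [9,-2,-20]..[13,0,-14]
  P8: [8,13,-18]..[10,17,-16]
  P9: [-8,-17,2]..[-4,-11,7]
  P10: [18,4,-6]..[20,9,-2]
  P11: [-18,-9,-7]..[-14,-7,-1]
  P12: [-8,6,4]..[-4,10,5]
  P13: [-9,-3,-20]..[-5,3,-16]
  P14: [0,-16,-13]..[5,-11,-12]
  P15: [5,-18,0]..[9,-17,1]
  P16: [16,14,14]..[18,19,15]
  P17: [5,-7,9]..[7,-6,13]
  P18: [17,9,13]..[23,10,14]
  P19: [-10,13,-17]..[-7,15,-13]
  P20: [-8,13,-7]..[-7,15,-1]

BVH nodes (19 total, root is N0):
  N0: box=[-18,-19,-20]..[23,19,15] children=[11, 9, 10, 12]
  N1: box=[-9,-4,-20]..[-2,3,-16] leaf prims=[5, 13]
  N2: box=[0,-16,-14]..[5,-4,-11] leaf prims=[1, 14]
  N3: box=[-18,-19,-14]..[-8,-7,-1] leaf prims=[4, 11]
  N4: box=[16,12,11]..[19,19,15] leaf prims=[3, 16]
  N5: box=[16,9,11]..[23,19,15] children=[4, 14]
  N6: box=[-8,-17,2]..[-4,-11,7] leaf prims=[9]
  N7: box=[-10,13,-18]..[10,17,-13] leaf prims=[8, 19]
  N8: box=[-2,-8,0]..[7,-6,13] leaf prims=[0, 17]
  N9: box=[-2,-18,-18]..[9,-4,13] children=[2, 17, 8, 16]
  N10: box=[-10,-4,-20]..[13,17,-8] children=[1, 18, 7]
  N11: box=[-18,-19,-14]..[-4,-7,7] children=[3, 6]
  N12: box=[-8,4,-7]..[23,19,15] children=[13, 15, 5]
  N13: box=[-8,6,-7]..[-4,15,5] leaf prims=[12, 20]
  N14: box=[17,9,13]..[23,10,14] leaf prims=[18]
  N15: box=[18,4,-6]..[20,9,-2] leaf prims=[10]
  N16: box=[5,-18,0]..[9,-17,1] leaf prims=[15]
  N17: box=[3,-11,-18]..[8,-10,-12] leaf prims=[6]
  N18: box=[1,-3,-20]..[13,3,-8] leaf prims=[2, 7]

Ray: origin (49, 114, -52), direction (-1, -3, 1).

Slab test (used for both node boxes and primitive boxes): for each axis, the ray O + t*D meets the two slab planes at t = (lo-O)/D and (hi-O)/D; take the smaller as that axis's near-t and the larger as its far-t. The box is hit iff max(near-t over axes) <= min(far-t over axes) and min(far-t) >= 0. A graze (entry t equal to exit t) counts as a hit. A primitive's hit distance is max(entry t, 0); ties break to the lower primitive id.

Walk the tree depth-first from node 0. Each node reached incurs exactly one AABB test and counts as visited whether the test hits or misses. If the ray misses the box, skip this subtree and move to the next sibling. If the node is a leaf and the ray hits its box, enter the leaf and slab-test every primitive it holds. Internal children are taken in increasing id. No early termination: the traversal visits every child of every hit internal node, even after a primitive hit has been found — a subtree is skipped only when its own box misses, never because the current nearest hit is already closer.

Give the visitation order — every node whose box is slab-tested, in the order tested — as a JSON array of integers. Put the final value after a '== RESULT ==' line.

Walk:
N0 x:[26,67] y:[95/3,133/3] z:[32,67] -> hit [32,133/3], descend [9, 10, 11, 12]
  N9 x:[40,51] y:[118/3,44] z:[34,65] -> hit [40,44], descend [2, 8, 16, 17]
    N2 x:[44,49] y:[118/3,130/3] z:[38,41] -> miss, prune
    N8 x:[42,51] y:[40,122/3] z:[52,65] -> miss, prune
    N16 x:[40,44] y:[131/3,44] z:[52,53] -> miss, prune
    N17 x:[41,46] y:[124/3,125/3] z:[34,40] -> miss, prune
  N10 x:[36,59] y:[97/3,118/3] z:[32,44] -> hit [36,118/3], descend [1, 7, 18]
    N1 x:[51,58] y:[37,118/3] z:[32,36] -> miss, prune
    N7 x:[39,59] y:[97/3,101/3] z:[34,39] -> miss, prune
    N18 x:[36,48] y:[37,39] z:[32,44] -> hit [37,39] leaf, test {P2(miss), P7@t=38}
  N11 x:[53,67] y:[121/3,133/3] z:[38,59] -> miss, prune
  N12 x:[26,57] y:[95/3,110/3] z:[45,67] -> miss, prune

Summary -> nodes [0, 9, 2, 8, 16, 17, 10, 1, 7, 18, 11, 12]; box-tests=12; leaf-entries=1; first=P7

== RESULT ==
[0, 9, 2, 8, 16, 17, 10, 1, 7, 18, 11, 12]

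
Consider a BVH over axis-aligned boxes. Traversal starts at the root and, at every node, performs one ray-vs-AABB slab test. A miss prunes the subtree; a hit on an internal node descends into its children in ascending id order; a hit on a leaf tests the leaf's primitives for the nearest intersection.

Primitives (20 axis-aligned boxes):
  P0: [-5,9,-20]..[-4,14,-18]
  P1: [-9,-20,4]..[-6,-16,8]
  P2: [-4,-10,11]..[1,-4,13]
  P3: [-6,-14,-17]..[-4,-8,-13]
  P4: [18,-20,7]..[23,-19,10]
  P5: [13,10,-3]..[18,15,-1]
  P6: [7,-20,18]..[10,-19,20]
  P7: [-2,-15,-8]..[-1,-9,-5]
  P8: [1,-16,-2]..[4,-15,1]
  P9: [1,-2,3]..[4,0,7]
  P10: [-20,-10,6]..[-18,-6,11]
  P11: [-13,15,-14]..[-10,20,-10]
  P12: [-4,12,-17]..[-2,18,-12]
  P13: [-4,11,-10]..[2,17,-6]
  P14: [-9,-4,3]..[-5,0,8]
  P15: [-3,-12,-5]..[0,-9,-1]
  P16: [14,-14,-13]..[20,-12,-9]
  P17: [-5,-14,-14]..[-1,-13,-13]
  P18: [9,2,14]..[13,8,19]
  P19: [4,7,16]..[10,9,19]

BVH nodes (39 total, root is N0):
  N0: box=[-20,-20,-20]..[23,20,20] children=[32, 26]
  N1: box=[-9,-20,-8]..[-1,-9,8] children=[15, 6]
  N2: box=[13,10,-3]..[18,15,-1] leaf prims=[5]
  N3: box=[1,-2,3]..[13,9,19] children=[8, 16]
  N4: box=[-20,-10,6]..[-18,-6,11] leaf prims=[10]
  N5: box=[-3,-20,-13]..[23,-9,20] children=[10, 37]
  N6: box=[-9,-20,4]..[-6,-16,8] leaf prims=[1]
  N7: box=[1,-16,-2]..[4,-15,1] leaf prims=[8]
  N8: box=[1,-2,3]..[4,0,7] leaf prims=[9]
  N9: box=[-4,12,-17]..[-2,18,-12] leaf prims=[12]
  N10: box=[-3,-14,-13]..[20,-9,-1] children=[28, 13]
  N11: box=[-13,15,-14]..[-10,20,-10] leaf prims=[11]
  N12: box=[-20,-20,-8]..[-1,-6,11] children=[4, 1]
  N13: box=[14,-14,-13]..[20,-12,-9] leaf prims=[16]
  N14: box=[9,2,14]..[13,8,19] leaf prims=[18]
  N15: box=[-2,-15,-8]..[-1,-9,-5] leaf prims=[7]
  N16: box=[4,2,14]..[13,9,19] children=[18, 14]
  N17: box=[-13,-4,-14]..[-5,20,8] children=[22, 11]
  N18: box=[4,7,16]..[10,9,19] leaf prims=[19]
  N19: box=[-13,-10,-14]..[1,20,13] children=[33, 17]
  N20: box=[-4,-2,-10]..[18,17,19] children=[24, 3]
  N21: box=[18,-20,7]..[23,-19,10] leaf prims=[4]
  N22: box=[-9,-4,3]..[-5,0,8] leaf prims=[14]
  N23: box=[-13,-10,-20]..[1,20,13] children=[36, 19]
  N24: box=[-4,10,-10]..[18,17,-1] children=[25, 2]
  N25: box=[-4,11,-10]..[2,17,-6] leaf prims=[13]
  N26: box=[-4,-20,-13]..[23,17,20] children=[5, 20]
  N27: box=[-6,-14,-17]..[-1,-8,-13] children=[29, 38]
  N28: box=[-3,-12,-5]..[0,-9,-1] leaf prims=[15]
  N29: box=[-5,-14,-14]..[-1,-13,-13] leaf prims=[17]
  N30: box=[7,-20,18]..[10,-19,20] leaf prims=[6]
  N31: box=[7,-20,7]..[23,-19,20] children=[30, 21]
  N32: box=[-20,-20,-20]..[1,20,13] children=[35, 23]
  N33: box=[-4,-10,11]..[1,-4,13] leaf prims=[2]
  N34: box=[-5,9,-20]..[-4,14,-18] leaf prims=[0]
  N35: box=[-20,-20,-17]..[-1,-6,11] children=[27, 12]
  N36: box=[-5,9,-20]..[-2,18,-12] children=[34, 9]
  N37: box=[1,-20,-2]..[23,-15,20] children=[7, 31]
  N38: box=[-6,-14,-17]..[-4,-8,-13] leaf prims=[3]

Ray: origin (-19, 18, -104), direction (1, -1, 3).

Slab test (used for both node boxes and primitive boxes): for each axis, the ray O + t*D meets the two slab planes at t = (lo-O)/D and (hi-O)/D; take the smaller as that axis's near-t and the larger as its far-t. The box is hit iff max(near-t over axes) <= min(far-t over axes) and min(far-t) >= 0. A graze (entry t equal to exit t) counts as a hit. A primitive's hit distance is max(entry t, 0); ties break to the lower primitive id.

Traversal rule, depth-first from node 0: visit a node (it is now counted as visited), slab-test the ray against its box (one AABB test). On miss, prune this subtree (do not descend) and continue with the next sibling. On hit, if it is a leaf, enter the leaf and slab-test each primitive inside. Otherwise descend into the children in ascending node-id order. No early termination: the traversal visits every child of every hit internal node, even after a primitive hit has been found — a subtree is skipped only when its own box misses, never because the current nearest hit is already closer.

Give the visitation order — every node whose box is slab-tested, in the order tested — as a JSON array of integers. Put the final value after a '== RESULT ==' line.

Walk:
N0 x:[-1,42] y:[-2,38] z:[28,124/3] -> hit [28,38], descend [26, 32]
  N26 x:[15,42] y:[1,38] z:[91/3,124/3] -> hit [91/3,38], descend [5, 20]
    N5 x:[16,42] y:[27,38] z:[91/3,124/3] -> hit [91/3,38], descend [10, 37]
      N10 x:[16,39] y:[27,32] z:[91/3,103/3] -> hit [91/3,32], descend [13, 28]
        N13 x:[33,39] y:[30,32] z:[91/3,95/3] -> miss, prune
        N28 x:[16,19] y:[27,30] z:[33,103/3] -> miss, prune
      N37 x:[20,42] y:[33,38] z:[34,124/3] -> hit [34,38], descend [7, 31]
        N7 x:[20,23] y:[33,34] z:[34,35] -> miss, prune
        N31 x:[26,42] y:[37,38] z:[37,124/3] -> hit [37,38], descend [21, 30]
          N21 x:[37,42] y:[37,38] z:[37,38] -> hit [37,38] leaf, test {P4@t=37}
          N30 x:[26,29] y:[37,38] z:[122/3,124/3] -> miss, prune
    N20 x:[15,37] y:[1,20] z:[94/3,41] -> miss, prune
  N32 x:[-1,20] y:[-2,38] z:[28,39] -> miss, prune

Summary -> nodes [0, 26, 5, 10, 13, 28, 37, 7, 31, 21, 30, 20, 32]; box-tests=13; leaf-entries=1; first=P4

== RESULT ==
[0, 26, 5, 10, 13, 28, 37, 7, 31, 21, 30, 20, 32]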